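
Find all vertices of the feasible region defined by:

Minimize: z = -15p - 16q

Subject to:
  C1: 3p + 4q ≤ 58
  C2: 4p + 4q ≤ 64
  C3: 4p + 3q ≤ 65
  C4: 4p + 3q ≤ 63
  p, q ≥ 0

(0, 0), (15.75, 0), (15, 1), (6, 10), (0, 14.5)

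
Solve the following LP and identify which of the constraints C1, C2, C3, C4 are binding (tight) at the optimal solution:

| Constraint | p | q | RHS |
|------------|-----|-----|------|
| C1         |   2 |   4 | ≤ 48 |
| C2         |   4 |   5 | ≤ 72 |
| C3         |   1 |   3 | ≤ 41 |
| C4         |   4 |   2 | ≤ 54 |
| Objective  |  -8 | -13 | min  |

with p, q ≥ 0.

At p = 8, q = 8, compute slack b - a·x for each constraint:
  C1: 48 − 48 = 0  (binding)
  C2: 72 − 72 = 0  (binding)
  C3: 41 − 32 = 9  (slack)
  C4: 54 − 48 = 6  (slack)

Optimal: p = 8, q = 8
Binding: C1, C2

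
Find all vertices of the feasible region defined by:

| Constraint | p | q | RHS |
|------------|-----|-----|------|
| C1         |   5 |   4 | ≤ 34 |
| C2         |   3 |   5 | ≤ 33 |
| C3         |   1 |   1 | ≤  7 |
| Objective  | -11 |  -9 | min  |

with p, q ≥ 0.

(0, 0), (6.8, 0), (6, 1), (1, 6), (0, 6.6)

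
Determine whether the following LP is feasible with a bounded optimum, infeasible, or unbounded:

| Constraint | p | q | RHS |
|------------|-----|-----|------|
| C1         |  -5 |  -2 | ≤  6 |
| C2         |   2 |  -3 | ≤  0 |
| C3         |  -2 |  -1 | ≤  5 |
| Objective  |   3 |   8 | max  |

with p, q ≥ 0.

Unbounded (objective can increase without bound)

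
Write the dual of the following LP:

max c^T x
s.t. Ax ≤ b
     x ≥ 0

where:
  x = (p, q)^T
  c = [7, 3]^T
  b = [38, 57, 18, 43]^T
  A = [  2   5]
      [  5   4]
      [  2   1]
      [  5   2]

Primal max cᵀx s.t. Ax ≤ b, x ≥ 0  →  Dual min bᵀy s.t. Aᵀy ≥ c, y ≥ 0.

Minimize: z = 38y1 + 57y2 + 18y3 + 43y4

Subject to:
  2y1 + 5y2 + 2y3 + 5y4 ≥ 7
  5y1 + 4y2 + y3 + 2y4 ≥ 3
  y1, y2, y3, y4 ≥ 0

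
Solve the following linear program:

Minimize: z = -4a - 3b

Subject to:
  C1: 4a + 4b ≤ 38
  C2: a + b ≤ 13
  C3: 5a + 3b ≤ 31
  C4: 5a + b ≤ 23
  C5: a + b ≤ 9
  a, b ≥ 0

Evaluate the objective at each vertex of the feasible region:
  z(0, 0) = 0
  z(4.6, 0) = -18.4
  z(3.8, 4) = -27.2
  z(2, 7) = -29  ←
  z(0, 9) = -27
The minimum is at a = 2, b = 7.

a = 2, b = 7, z = -29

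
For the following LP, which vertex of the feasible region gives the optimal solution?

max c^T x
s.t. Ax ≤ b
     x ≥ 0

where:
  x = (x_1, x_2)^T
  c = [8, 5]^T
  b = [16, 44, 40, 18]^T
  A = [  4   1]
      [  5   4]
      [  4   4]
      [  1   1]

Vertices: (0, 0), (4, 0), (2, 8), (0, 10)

Evaluate the objective at each vertex of the feasible region:
  z(0, 0) = 0
  z(4, 0) = 32
  z(2, 8) = 56  ←
  z(0, 10) = 50
The maximum is at x_1 = 2, x_2 = 8.

(2, 8)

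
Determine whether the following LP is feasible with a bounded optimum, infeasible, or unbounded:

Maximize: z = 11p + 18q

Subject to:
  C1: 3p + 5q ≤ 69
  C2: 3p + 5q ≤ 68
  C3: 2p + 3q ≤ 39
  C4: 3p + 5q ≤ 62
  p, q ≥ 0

Feasible with a bounded optimal solution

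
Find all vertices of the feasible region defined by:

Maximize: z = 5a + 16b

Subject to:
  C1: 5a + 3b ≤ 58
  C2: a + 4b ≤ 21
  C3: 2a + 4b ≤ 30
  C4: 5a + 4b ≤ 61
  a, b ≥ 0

(0, 0), (11.6, 0), (10.14, 2.429), (9, 3), (0, 5.25)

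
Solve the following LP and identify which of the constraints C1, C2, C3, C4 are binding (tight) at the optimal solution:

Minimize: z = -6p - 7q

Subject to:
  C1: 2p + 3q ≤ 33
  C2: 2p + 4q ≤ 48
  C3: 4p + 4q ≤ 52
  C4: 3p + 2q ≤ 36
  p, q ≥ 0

At p = 6, q = 7, compute slack b - a·x for each constraint:
  C1: 33 − 33 = 0  (binding)
  C2: 48 − 40 = 8  (slack)
  C3: 52 − 52 = 0  (binding)
  C4: 36 − 32 = 4  (slack)

Optimal: p = 6, q = 7
Binding: C1, C3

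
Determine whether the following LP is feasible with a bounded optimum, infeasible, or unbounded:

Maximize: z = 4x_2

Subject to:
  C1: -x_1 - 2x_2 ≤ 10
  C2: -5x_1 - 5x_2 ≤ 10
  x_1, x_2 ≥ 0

Unbounded (objective can increase without bound)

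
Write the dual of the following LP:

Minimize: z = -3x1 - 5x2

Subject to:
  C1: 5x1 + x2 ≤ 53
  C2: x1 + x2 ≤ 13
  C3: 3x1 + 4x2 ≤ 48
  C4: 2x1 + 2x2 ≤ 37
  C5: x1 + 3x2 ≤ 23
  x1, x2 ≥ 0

Primal min cᵀx s.t. Ax ≤ b, x ≥ 0  →  Dual max −bᵀy s.t. Aᵀy ≥ −c, y ≥ 0.

Maximize: z = -53y1 - 13y2 - 48y3 - 37y4 - 23y5

Subject to:
  5y1 + y2 + 3y3 + 2y4 + y5 ≥ 3
  y1 + y2 + 4y3 + 2y4 + 3y5 ≥ 5
  y1, y2, y3, y4, y5 ≥ 0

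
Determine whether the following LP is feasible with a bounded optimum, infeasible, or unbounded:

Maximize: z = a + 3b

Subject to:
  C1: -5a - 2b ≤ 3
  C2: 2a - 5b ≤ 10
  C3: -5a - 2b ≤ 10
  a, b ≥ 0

Unbounded (objective can increase without bound)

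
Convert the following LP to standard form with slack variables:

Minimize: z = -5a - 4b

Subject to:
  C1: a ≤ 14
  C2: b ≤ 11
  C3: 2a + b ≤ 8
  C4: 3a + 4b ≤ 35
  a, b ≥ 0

min z = -5a - 4b

s.t.
  a + s1 = 14
  b + s2 = 11
  2a + b + s3 = 8
  3a + 4b + s4 = 35
  a, b, s1, s2, s3, s4 ≥ 0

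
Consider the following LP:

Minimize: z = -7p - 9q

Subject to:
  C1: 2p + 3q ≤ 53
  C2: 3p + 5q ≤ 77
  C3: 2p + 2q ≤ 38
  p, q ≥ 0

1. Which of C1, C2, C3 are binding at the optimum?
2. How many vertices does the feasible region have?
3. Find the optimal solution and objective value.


1. C2, C3
2. 4
3. p = 9, q = 10, z = -153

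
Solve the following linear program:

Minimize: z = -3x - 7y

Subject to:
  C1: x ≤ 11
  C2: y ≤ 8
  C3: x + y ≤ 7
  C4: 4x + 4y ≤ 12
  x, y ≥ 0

Evaluate the objective at each vertex of the feasible region:
  z(0, 0) = 0
  z(3, 0) = -9
  z(0, 3) = -21  ←
The minimum is at x = 0, y = 3.

x = 0, y = 3, z = -21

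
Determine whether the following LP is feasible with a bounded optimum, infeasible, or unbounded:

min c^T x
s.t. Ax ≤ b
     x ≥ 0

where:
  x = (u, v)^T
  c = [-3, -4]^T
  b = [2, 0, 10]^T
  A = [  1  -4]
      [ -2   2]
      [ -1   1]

Unbounded (objective can decrease without bound)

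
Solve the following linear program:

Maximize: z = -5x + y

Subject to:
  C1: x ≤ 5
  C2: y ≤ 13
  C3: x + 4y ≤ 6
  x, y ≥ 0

Evaluate the objective at each vertex of the feasible region:
  z(0, 0) = 0
  z(5, 0) = -25
  z(5, 0.25) = -24.75
  z(0, 1.5) = 1.5  ←
The maximum is at x = 0, y = 1.5.

x = 0, y = 1.5, z = 1.5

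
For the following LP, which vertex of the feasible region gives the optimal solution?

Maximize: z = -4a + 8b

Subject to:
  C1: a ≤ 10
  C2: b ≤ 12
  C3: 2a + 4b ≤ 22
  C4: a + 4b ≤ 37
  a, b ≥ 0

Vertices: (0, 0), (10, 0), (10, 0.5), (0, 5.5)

Evaluate the objective at each vertex of the feasible region:
  z(0, 0) = 0
  z(10, 0) = -40
  z(10, 0.5) = -36
  z(0, 5.5) = 44  ←
The maximum is at a = 0, b = 5.5.

(0, 5.5)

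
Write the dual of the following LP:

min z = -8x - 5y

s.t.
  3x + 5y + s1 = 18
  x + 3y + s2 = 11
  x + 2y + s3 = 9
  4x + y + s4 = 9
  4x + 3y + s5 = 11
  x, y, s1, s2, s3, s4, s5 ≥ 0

Primal min cᵀx s.t. Ax ≤ b, x ≥ 0  →  Dual max −bᵀy s.t. Aᵀy ≥ −c, y ≥ 0.

Maximize: z = -18y1 - 11y2 - 9y3 - 9y4 - 11y5

Subject to:
  3y1 + y2 + y3 + 4y4 + 4y5 ≥ 8
  5y1 + 3y2 + 2y3 + y4 + 3y5 ≥ 5
  y1, y2, y3, y4, y5 ≥ 0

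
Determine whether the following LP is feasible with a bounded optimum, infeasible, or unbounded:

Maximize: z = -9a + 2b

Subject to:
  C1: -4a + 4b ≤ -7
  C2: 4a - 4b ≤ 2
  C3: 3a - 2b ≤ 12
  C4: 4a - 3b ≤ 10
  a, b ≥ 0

Infeasible (no feasible solution exists)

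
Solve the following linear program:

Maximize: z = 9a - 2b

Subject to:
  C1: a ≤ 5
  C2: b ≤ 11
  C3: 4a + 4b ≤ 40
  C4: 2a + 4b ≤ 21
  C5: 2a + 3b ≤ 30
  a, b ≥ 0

Evaluate the objective at each vertex of the feasible region:
  z(0, 0) = 0
  z(5, 0) = 45  ←
  z(5, 2.75) = 39.5
  z(0, 5.25) = -10.5
The maximum is at a = 5, b = 0.

a = 5, b = 0, z = 45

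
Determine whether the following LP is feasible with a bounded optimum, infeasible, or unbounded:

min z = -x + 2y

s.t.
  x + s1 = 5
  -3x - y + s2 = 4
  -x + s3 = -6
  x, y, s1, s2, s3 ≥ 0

Infeasible (no feasible solution exists)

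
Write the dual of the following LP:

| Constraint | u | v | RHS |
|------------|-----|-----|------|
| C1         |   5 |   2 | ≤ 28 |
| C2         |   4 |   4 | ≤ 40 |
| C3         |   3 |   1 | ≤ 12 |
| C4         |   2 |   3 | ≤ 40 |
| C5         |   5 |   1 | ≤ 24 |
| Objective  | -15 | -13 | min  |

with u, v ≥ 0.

Primal min cᵀx s.t. Ax ≤ b, x ≥ 0  →  Dual max −bᵀy s.t. Aᵀy ≥ −c, y ≥ 0.

Maximize: z = -28y1 - 40y2 - 12y3 - 40y4 - 24y5

Subject to:
  5y1 + 4y2 + 3y3 + 2y4 + 5y5 ≥ 15
  2y1 + 4y2 + y3 + 3y4 + y5 ≥ 13
  y1, y2, y3, y4, y5 ≥ 0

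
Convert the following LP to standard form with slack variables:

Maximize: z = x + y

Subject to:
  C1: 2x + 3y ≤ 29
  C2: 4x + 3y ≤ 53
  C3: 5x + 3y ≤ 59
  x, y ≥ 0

max z = x + y

s.t.
  2x + 3y + s1 = 29
  4x + 3y + s2 = 53
  5x + 3y + s3 = 59
  x, y, s1, s2, s3 ≥ 0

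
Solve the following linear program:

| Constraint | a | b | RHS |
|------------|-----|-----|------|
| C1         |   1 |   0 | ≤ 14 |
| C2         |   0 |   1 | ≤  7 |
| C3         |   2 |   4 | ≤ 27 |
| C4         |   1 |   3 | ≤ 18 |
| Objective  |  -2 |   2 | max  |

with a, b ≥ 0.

Evaluate the objective at each vertex of the feasible region:
  z(0, 0) = 0
  z(13.5, 0) = -27
  z(4.5, 4.5) = 0
  z(0, 6) = 12  ←
The maximum is at a = 0, b = 6.

a = 0, b = 6, z = 12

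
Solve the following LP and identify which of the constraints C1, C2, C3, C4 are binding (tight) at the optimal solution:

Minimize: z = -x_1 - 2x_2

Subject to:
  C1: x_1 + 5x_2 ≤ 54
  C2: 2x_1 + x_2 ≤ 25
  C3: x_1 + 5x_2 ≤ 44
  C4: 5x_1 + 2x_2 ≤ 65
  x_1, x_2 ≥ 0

At x_1 = 9, x_2 = 7, compute slack b - a·x for each constraint:
  C1: 54 − 44 = 10  (slack)
  C2: 25 − 25 = 0  (binding)
  C3: 44 − 44 = 0  (binding)
  C4: 65 − 59 = 6  (slack)

Optimal: x_1 = 9, x_2 = 7
Binding: C2, C3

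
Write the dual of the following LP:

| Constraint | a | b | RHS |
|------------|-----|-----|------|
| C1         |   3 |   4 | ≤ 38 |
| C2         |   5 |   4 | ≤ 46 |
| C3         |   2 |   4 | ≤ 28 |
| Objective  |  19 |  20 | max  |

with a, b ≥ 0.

Primal max cᵀx s.t. Ax ≤ b, x ≥ 0  →  Dual min bᵀy s.t. Aᵀy ≥ c, y ≥ 0.

Minimize: z = 38y1 + 46y2 + 28y3

Subject to:
  3y1 + 5y2 + 2y3 ≥ 19
  4y1 + 4y2 + 4y3 ≥ 20
  y1, y2, y3 ≥ 0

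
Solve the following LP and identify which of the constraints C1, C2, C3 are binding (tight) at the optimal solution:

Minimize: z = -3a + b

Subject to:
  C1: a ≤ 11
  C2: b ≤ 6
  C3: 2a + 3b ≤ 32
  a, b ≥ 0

At a = 11, b = 0, compute slack b - a·x for each constraint:
  C1: 11 − 11 = 0  (binding)
  C2: 6 − 0 = 6  (slack)
  C3: 32 − 22 = 10  (slack)

Optimal: a = 11, b = 0
Binding: C1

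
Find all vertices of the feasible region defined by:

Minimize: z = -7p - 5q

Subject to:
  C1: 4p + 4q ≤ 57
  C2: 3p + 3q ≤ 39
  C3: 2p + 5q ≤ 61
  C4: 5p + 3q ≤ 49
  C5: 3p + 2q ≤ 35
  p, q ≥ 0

(0, 0), (9.8, 0), (5, 8), (1.333, 11.67), (0, 12.2)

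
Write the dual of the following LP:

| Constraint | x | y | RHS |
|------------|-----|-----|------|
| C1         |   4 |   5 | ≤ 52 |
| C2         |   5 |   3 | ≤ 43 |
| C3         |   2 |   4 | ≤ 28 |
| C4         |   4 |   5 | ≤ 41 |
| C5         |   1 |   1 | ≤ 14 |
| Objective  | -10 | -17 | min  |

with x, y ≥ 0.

Primal min cᵀx s.t. Ax ≤ b, x ≥ 0  →  Dual max −bᵀy s.t. Aᵀy ≥ −c, y ≥ 0.

Maximize: z = -52y1 - 43y2 - 28y3 - 41y4 - 14y5

Subject to:
  4y1 + 5y2 + 2y3 + 4y4 + y5 ≥ 10
  5y1 + 3y2 + 4y3 + 5y4 + y5 ≥ 17
  y1, y2, y3, y4, y5 ≥ 0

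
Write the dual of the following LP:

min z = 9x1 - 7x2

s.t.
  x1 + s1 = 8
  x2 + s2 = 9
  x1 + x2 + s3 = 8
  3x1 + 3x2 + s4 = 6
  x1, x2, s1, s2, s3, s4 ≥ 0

Primal min cᵀx s.t. Ax ≤ b, x ≥ 0  →  Dual max −bᵀy s.t. Aᵀy ≥ −c, y ≥ 0.

Maximize: z = -8y1 - 9y2 - 8y3 - 6y4

Subject to:
  y1 + y3 + 3y4 ≥ -9
  y2 + y3 + 3y4 ≥ 7
  y1, y2, y3, y4 ≥ 0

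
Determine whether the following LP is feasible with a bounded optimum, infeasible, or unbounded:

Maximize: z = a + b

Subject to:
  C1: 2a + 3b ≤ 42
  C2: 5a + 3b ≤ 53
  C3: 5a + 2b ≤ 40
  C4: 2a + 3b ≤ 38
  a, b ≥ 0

Feasible with a bounded optimal solution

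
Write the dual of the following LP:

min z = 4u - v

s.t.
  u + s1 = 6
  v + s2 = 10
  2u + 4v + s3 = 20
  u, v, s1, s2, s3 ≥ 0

Primal min cᵀx s.t. Ax ≤ b, x ≥ 0  →  Dual max −bᵀy s.t. Aᵀy ≥ −c, y ≥ 0.

Maximize: z = -6y1 - 10y2 - 20y3

Subject to:
  y1 + 2y3 ≥ -4
  y2 + 4y3 ≥ 1
  y1, y2, y3 ≥ 0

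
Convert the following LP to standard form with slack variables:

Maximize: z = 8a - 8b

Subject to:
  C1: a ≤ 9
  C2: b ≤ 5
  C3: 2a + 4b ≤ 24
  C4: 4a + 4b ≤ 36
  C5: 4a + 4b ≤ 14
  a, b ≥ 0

max z = 8a - 8b

s.t.
  a + s1 = 9
  b + s2 = 5
  2a + 4b + s3 = 24
  4a + 4b + s4 = 36
  4a + 4b + s5 = 14
  a, b, s1, s2, s3, s4, s5 ≥ 0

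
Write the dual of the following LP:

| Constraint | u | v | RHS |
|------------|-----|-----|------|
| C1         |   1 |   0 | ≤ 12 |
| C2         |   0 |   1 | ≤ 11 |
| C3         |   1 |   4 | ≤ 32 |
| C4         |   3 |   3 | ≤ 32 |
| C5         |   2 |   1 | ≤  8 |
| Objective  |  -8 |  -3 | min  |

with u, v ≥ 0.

Primal min cᵀx s.t. Ax ≤ b, x ≥ 0  →  Dual max −bᵀy s.t. Aᵀy ≥ −c, y ≥ 0.

Maximize: z = -12y1 - 11y2 - 32y3 - 32y4 - 8y5

Subject to:
  y1 + y3 + 3y4 + 2y5 ≥ 8
  y2 + 4y3 + 3y4 + y5 ≥ 3
  y1, y2, y3, y4, y5 ≥ 0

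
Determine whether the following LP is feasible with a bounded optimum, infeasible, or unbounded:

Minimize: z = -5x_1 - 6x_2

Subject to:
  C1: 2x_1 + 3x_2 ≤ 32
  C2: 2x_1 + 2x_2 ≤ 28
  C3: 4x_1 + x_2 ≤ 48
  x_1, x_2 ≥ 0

Feasible with a bounded optimal solution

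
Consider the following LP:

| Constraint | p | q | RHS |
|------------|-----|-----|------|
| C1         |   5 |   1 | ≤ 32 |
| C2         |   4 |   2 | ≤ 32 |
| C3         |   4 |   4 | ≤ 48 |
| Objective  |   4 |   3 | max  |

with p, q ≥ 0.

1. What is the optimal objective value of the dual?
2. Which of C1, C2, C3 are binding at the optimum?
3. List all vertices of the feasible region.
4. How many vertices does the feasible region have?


1. 40
2. C2, C3
3. (0, 0), (6.4, 0), (5.333, 5.333), (4, 8), (0, 12)
4. 5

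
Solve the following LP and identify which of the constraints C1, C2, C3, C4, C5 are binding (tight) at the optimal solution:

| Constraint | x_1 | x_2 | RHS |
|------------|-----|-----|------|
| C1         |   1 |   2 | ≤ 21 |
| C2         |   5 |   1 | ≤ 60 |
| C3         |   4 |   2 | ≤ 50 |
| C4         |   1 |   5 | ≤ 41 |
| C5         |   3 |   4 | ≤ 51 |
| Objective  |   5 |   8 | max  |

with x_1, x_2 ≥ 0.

At x_1 = 9, x_2 = 6, compute slack b - a·x for each constraint:
  C1: 21 − 21 = 0  (binding)
  C2: 60 − 51 = 9  (slack)
  C3: 50 − 48 = 2  (slack)
  C4: 41 − 39 = 2  (slack)
  C5: 51 − 51 = 0  (binding)

Optimal: x_1 = 9, x_2 = 6
Binding: C1, C5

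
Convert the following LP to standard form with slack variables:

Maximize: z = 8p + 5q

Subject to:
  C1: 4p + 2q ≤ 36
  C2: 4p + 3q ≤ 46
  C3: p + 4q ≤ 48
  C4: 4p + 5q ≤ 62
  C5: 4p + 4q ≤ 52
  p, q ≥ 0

max z = 8p + 5q

s.t.
  4p + 2q + s1 = 36
  4p + 3q + s2 = 46
  p + 4q + s3 = 48
  4p + 5q + s4 = 62
  4p + 4q + s5 = 52
  p, q, s1, s2, s3, s4, s5 ≥ 0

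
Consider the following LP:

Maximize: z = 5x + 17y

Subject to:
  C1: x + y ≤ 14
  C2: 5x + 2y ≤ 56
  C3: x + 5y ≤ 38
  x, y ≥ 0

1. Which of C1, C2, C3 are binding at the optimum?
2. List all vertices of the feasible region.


1. C1, C3
2. (0, 0), (11.2, 0), (9.333, 4.667), (8, 6), (0, 7.6)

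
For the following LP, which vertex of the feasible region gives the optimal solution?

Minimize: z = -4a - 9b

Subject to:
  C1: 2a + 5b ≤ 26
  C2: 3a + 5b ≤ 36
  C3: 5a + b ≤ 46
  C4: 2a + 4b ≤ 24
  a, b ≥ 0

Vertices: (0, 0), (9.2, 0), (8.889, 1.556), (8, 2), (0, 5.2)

Evaluate the objective at each vertex of the feasible region:
  z(0, 0) = 0
  z(9.2, 0) = -36.8
  z(8.889, 1.556) = -49.56
  z(8, 2) = -50  ←
  z(0, 5.2) = -46.8
The minimum is at a = 8, b = 2.

(8, 2)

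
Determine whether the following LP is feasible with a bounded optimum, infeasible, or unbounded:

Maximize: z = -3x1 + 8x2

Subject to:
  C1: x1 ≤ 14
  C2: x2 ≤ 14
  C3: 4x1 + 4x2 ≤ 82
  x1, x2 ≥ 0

Feasible with a bounded optimal solution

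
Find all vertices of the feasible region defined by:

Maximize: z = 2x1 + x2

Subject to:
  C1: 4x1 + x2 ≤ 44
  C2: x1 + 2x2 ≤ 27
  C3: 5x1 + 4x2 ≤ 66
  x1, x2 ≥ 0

(0, 0), (11, 0), (10, 4), (4, 11.5), (0, 13.5)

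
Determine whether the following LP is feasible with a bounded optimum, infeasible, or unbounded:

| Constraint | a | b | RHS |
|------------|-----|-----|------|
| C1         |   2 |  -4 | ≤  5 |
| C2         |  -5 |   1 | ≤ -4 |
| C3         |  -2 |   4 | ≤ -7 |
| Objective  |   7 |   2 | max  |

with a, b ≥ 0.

Infeasible (no feasible solution exists)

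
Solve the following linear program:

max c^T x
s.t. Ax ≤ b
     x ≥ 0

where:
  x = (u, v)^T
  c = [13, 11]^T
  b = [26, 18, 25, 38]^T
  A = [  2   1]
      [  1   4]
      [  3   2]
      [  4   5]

Evaluate the objective at each vertex of the feasible region:
  z(0, 0) = 0
  z(8.333, 0) = 108.3
  z(7, 2) = 113  ←
  z(5.636, 3.091) = 107.3
  z(0, 4.5) = 49.5
The maximum is at u = 7, v = 2.

u = 7, v = 2, z = 113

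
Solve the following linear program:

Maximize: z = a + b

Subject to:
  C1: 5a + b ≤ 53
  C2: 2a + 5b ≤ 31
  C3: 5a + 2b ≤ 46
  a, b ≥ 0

Evaluate the objective at each vertex of the feasible region:
  z(0, 0) = 0
  z(9.2, 0) = 9.2
  z(8, 3) = 11  ←
  z(0, 6.2) = 6.2
The maximum is at a = 8, b = 3.

a = 8, b = 3, z = 11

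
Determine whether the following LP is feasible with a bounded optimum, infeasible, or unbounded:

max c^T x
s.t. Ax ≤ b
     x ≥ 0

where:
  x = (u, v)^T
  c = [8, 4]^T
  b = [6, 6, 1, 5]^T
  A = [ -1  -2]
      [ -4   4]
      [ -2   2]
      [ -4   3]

Unbounded (objective can increase without bound)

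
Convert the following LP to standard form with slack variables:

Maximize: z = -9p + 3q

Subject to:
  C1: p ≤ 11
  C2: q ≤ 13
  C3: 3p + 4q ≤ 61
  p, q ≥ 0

max z = -9p + 3q

s.t.
  p + s1 = 11
  q + s2 = 13
  3p + 4q + s3 = 61
  p, q, s1, s2, s3 ≥ 0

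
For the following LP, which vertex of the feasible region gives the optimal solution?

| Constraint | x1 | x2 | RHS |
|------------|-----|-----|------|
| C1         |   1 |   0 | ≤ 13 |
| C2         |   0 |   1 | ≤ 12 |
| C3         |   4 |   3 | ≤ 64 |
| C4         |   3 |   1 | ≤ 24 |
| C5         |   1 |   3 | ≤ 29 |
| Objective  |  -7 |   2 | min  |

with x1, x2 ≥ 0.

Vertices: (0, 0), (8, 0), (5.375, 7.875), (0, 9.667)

Evaluate the objective at each vertex of the feasible region:
  z(0, 0) = 0
  z(8, 0) = -56  ←
  z(5.375, 7.875) = -21.88
  z(0, 9.667) = 19.33
The minimum is at x1 = 8, x2 = 0.

(8, 0)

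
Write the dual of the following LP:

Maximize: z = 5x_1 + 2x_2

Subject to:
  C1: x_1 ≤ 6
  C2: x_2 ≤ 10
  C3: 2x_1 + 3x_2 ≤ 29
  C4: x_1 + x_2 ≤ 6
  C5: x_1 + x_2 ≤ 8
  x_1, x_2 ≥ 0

Primal max cᵀx s.t. Ax ≤ b, x ≥ 0  →  Dual min bᵀy s.t. Aᵀy ≥ c, y ≥ 0.

Minimize: z = 6y1 + 10y2 + 29y3 + 6y4 + 8y5

Subject to:
  y1 + 2y3 + y4 + y5 ≥ 5
  y2 + 3y3 + y4 + y5 ≥ 2
  y1, y2, y3, y4, y5 ≥ 0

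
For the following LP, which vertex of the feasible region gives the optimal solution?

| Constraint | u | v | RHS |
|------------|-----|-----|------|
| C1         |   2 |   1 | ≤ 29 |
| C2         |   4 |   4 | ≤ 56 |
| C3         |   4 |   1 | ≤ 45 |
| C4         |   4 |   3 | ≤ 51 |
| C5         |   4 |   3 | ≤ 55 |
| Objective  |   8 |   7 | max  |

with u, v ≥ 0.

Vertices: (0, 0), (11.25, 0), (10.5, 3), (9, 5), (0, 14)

Evaluate the objective at each vertex of the feasible region:
  z(0, 0) = 0
  z(11.25, 0) = 90
  z(10.5, 3) = 105
  z(9, 5) = 107  ←
  z(0, 14) = 98
The maximum is at u = 9, v = 5.

(9, 5)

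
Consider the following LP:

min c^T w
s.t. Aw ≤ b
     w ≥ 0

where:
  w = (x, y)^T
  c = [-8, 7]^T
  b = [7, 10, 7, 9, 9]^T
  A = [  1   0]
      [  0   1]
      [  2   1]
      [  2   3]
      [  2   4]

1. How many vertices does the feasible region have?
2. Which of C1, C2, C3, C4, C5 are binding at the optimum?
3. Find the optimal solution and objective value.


1. 4
2. C3
3. x = 3.5, y = 0, z = -28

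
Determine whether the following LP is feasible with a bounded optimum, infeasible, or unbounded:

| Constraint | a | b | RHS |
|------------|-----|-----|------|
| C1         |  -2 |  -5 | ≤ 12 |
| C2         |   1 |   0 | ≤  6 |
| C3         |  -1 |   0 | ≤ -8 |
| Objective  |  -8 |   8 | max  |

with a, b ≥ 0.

Infeasible (no feasible solution exists)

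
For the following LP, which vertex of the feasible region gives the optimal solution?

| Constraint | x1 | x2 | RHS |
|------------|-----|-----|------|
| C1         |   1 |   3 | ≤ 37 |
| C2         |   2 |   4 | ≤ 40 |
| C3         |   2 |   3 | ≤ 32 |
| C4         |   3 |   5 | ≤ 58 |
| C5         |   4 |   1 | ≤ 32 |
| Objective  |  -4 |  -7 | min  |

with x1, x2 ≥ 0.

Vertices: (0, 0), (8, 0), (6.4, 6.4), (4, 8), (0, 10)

Evaluate the objective at each vertex of the feasible region:
  z(0, 0) = 0
  z(8, 0) = -32
  z(6.4, 6.4) = -70.4
  z(4, 8) = -72  ←
  z(0, 10) = -70
The minimum is at x1 = 4, x2 = 8.

(4, 8)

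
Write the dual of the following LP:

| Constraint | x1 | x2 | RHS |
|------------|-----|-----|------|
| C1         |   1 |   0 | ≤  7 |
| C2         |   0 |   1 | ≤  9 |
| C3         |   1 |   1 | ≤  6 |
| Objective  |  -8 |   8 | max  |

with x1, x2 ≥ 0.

Primal max cᵀx s.t. Ax ≤ b, x ≥ 0  →  Dual min bᵀy s.t. Aᵀy ≥ c, y ≥ 0.

Minimize: z = 7y1 + 9y2 + 6y3

Subject to:
  y1 + y3 ≥ -8
  y2 + y3 ≥ 8
  y1, y2, y3 ≥ 0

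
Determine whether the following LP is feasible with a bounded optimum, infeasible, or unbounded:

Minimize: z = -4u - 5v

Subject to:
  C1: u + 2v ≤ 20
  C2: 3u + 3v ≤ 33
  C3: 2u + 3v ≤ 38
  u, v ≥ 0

Feasible with a bounded optimal solution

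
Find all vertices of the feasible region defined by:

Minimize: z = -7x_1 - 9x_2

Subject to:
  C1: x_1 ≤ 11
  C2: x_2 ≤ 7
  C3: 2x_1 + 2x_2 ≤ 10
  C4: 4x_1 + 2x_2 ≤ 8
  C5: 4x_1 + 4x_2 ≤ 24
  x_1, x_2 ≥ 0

(0, 0), (2, 0), (0, 4)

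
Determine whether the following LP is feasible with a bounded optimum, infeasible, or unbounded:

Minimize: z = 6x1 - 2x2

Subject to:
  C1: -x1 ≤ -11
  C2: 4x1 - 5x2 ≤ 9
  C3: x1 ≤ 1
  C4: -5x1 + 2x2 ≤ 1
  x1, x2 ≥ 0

Infeasible (no feasible solution exists)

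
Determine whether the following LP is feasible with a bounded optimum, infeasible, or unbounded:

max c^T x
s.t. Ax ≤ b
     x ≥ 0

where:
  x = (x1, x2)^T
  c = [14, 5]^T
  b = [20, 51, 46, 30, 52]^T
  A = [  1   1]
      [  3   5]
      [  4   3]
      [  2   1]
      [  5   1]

Feasible with a bounded optimal solution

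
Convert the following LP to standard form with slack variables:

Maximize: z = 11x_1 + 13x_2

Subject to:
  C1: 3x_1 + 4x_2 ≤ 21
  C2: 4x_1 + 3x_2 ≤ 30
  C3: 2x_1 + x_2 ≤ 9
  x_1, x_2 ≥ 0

max z = 11x_1 + 13x_2

s.t.
  3x_1 + 4x_2 + s1 = 21
  4x_1 + 3x_2 + s2 = 30
  2x_1 + x_2 + s3 = 9
  x_1, x_2, s1, s2, s3 ≥ 0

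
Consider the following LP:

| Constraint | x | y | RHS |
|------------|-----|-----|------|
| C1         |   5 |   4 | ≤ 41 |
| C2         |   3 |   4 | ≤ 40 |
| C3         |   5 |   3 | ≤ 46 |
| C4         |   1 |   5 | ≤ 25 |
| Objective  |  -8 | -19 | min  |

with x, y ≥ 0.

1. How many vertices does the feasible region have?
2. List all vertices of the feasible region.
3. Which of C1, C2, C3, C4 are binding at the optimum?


1. 4
2. (0, 0), (8.2, 0), (5, 4), (0, 5)
3. C1, C4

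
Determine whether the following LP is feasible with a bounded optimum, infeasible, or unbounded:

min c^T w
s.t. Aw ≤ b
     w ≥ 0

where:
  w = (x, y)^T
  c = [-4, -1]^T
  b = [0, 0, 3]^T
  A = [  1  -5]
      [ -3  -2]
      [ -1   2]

Unbounded (objective can decrease without bound)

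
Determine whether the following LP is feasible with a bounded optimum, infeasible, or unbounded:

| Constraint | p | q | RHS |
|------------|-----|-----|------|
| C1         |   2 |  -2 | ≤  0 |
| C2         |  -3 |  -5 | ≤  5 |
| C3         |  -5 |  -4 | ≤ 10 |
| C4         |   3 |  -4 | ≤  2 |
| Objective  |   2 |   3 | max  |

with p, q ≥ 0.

Unbounded (objective can increase without bound)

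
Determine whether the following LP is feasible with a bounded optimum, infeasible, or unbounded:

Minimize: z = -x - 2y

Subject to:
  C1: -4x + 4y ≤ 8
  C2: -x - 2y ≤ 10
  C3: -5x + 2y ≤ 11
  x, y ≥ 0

Unbounded (objective can decrease without bound)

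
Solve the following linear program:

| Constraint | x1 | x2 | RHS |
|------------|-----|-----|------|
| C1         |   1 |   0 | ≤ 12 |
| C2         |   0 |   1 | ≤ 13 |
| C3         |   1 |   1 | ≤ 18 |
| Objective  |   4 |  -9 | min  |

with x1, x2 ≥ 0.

Evaluate the objective at each vertex of the feasible region:
  z(0, 0) = 0
  z(12, 0) = 48
  z(12, 6) = -6
  z(5, 13) = -97
  z(0, 13) = -117  ←
The minimum is at x1 = 0, x2 = 13.

x1 = 0, x2 = 13, z = -117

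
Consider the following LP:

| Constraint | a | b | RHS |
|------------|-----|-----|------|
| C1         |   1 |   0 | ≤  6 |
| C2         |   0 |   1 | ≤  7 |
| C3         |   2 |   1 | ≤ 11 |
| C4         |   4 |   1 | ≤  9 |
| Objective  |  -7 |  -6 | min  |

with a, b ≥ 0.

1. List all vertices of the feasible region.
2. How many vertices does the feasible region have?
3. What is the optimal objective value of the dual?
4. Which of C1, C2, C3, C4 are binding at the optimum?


1. (0, 0), (2.25, 0), (0.5, 7), (0, 7)
2. 4
3. -45.5
4. C2, C4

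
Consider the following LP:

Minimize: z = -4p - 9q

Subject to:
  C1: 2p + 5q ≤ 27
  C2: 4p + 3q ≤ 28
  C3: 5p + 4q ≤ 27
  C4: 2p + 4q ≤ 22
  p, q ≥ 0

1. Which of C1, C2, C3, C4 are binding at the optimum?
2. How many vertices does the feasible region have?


1. C1, C4
2. 5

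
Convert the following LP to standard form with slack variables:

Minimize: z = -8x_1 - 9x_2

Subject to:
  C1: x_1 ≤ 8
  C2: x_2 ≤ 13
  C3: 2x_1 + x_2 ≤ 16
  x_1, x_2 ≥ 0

min z = -8x_1 - 9x_2

s.t.
  x_1 + s1 = 8
  x_2 + s2 = 13
  2x_1 + x_2 + s3 = 16
  x_1, x_2, s1, s2, s3 ≥ 0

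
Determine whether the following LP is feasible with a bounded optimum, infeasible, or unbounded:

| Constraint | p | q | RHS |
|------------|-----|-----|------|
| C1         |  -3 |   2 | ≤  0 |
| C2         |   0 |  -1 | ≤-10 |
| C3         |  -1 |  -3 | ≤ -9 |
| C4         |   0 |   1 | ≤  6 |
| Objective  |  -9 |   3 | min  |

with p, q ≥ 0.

Infeasible (no feasible solution exists)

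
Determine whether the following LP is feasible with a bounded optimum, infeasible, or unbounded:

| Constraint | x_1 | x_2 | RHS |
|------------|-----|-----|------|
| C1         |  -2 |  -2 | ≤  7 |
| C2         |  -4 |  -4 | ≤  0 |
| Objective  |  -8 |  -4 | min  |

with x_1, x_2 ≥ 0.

Unbounded (objective can decrease without bound)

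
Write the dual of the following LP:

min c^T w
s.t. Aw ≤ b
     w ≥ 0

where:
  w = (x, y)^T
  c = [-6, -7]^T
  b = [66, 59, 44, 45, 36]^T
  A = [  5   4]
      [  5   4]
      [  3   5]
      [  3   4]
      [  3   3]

Primal min cᵀx s.t. Ax ≤ b, x ≥ 0  →  Dual max −bᵀy s.t. Aᵀy ≥ −c, y ≥ 0.

Maximize: z = -66y1 - 59y2 - 44y3 - 45y4 - 36y5

Subject to:
  5y1 + 5y2 + 3y3 + 3y4 + 3y5 ≥ 6
  4y1 + 4y2 + 5y3 + 4y4 + 3y5 ≥ 7
  y1, y2, y3, y4, y5 ≥ 0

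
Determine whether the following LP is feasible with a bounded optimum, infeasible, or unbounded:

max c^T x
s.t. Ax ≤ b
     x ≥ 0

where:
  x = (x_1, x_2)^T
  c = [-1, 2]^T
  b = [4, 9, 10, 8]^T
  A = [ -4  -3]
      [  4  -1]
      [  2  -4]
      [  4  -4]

Unbounded (objective can increase without bound)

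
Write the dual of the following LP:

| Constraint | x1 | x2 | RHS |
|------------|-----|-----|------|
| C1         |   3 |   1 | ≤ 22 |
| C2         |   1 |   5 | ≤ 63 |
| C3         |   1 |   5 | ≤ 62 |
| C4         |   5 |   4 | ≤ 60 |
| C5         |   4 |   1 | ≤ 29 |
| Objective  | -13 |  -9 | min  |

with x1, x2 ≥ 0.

Primal min cᵀx s.t. Ax ≤ b, x ≥ 0  →  Dual max −bᵀy s.t. Aᵀy ≥ −c, y ≥ 0.

Maximize: z = -22y1 - 63y2 - 62y3 - 60y4 - 29y5

Subject to:
  3y1 + y2 + y3 + 5y4 + 4y5 ≥ 13
  y1 + 5y2 + 5y3 + 4y4 + y5 ≥ 9
  y1, y2, y3, y4, y5 ≥ 0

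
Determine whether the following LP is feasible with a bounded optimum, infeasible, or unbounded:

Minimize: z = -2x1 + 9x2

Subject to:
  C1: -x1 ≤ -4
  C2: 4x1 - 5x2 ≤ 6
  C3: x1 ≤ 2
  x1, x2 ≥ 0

Infeasible (no feasible solution exists)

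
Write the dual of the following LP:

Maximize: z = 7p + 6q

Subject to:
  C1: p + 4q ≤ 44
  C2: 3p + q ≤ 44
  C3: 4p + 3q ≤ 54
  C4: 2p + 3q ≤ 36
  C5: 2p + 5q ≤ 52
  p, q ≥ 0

Primal max cᵀx s.t. Ax ≤ b, x ≥ 0  →  Dual min bᵀy s.t. Aᵀy ≥ c, y ≥ 0.

Minimize: z = 44y1 + 44y2 + 54y3 + 36y4 + 52y5

Subject to:
  y1 + 3y2 + 4y3 + 2y4 + 2y5 ≥ 7
  4y1 + y2 + 3y3 + 3y4 + 5y5 ≥ 6
  y1, y2, y3, y4, y5 ≥ 0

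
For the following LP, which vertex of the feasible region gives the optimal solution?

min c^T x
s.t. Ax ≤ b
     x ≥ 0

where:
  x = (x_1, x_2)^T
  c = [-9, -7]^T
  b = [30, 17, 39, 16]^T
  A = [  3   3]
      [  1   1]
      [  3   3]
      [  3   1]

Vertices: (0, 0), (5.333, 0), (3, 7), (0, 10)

Evaluate the objective at each vertex of the feasible region:
  z(0, 0) = 0
  z(5.333, 0) = -48
  z(3, 7) = -76  ←
  z(0, 10) = -70
The minimum is at x_1 = 3, x_2 = 7.

(3, 7)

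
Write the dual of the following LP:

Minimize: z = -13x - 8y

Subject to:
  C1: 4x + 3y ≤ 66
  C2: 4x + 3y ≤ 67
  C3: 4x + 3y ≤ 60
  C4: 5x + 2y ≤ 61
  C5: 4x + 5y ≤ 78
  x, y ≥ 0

Primal min cᵀx s.t. Ax ≤ b, x ≥ 0  →  Dual max −bᵀy s.t. Aᵀy ≥ −c, y ≥ 0.

Maximize: z = -66y1 - 67y2 - 60y3 - 61y4 - 78y5

Subject to:
  4y1 + 4y2 + 4y3 + 5y4 + 4y5 ≥ 13
  3y1 + 3y2 + 3y3 + 2y4 + 5y5 ≥ 8
  y1, y2, y3, y4, y5 ≥ 0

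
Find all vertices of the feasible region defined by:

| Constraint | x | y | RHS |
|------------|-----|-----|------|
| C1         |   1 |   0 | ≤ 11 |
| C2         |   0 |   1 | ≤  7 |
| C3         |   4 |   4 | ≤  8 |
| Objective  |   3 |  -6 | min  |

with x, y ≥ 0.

(0, 0), (2, 0), (0, 2)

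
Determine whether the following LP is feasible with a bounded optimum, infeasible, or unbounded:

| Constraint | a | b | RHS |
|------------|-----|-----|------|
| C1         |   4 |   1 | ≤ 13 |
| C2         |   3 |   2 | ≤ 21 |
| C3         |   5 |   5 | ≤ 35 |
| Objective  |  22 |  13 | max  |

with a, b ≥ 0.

Feasible with a bounded optimal solution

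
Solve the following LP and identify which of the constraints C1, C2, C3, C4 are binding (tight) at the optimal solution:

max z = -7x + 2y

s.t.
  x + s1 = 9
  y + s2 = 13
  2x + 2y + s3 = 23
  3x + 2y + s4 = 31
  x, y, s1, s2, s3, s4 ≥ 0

At x = 0, y = 11.5, compute slack b - a·x for each constraint:
  C1: 9 − 0 = 9  (slack)
  C2: 13 − 11.5 = 1.5  (slack)
  C3: 23 − 23 = 0  (binding)
  C4: 31 − 23 = 8  (slack)

Optimal: x = 0, y = 11.5
Binding: C3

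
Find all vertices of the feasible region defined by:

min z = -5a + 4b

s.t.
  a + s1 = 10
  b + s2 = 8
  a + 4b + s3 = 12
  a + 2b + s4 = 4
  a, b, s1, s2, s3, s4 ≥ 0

(0, 0), (4, 0), (0, 2)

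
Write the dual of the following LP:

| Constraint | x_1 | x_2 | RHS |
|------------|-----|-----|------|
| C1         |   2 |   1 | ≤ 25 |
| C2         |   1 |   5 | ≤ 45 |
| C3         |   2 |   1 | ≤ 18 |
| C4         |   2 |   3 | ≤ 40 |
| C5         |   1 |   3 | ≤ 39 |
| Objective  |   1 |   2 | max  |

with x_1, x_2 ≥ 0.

Primal max cᵀx s.t. Ax ≤ b, x ≥ 0  →  Dual min bᵀy s.t. Aᵀy ≥ c, y ≥ 0.

Minimize: z = 25y1 + 45y2 + 18y3 + 40y4 + 39y5

Subject to:
  2y1 + y2 + 2y3 + 2y4 + y5 ≥ 1
  y1 + 5y2 + y3 + 3y4 + 3y5 ≥ 2
  y1, y2, y3, y4, y5 ≥ 0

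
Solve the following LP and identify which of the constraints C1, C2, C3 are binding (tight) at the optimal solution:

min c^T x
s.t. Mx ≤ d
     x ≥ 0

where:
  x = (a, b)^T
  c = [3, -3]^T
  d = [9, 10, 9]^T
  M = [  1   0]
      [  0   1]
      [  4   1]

At a = 0, b = 9, compute slack b - a·x for each constraint:
  C1: 9 − 0 = 9  (slack)
  C2: 10 − 9 = 1  (slack)
  C3: 9 − 9 = 0  (binding)

Optimal: a = 0, b = 9
Binding: C3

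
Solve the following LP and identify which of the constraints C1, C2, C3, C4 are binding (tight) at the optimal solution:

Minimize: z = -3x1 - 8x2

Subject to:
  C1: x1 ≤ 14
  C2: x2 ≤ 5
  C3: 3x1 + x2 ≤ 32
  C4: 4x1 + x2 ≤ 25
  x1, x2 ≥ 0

At x1 = 5, x2 = 5, compute slack b - a·x for each constraint:
  C1: 14 − 5 = 9  (slack)
  C2: 5 − 5 = 0  (binding)
  C3: 32 − 20 = 12  (slack)
  C4: 25 − 25 = 0  (binding)

Optimal: x1 = 5, x2 = 5
Binding: C2, C4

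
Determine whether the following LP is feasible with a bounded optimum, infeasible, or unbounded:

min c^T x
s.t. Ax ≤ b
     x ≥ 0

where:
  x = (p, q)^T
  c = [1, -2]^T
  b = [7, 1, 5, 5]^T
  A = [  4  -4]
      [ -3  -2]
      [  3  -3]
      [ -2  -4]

Unbounded (objective can decrease without bound)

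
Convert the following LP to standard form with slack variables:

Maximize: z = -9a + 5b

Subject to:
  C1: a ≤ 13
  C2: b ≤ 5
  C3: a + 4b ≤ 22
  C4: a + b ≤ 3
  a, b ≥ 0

max z = -9a + 5b

s.t.
  a + s1 = 13
  b + s2 = 5
  a + 4b + s3 = 22
  a + b + s4 = 3
  a, b, s1, s2, s3, s4 ≥ 0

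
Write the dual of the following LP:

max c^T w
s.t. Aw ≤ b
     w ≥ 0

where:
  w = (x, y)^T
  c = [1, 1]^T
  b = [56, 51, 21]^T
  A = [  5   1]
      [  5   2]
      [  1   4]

Primal max cᵀx s.t. Ax ≤ b, x ≥ 0  →  Dual min bᵀy s.t. Aᵀy ≥ c, y ≥ 0.

Minimize: z = 56y1 + 51y2 + 21y3

Subject to:
  5y1 + 5y2 + y3 ≥ 1
  y1 + 2y2 + 4y3 ≥ 1
  y1, y2, y3 ≥ 0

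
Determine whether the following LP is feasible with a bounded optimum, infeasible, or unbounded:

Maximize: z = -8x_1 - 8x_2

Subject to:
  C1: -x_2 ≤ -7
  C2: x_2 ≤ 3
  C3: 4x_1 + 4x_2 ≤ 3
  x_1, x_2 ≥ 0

Infeasible (no feasible solution exists)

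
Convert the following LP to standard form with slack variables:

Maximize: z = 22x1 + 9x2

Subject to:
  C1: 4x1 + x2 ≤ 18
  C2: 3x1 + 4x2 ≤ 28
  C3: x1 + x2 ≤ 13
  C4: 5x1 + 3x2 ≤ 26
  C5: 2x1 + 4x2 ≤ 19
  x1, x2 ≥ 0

max z = 22x1 + 9x2

s.t.
  4x1 + x2 + s1 = 18
  3x1 + 4x2 + s2 = 28
  x1 + x2 + s3 = 13
  5x1 + 3x2 + s4 = 26
  2x1 + 4x2 + s5 = 19
  x1, x2, s1, s2, s3, s4, s5 ≥ 0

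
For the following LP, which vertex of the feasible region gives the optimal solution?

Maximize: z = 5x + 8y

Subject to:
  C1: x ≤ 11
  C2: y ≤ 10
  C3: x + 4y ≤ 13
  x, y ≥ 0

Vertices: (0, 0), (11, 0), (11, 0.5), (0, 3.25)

Evaluate the objective at each vertex of the feasible region:
  z(0, 0) = 0
  z(11, 0) = 55
  z(11, 0.5) = 59  ←
  z(0, 3.25) = 26
The maximum is at x = 11, y = 0.5.

(11, 0.5)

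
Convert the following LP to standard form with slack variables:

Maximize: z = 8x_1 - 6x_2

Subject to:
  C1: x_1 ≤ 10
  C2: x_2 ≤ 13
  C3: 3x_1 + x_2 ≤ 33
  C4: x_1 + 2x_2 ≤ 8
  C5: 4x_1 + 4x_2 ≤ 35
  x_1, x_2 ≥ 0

max z = 8x_1 - 6x_2

s.t.
  x_1 + s1 = 10
  x_2 + s2 = 13
  3x_1 + x_2 + s3 = 33
  x_1 + 2x_2 + s4 = 8
  4x_1 + 4x_2 + s5 = 35
  x_1, x_2, s1, s2, s3, s4, s5 ≥ 0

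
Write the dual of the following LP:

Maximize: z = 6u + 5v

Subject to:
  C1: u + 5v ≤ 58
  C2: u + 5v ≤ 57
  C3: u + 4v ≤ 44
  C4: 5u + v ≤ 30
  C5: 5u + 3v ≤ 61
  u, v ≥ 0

Primal max cᵀx s.t. Ax ≤ b, x ≥ 0  →  Dual min bᵀy s.t. Aᵀy ≥ c, y ≥ 0.

Minimize: z = 58y1 + 57y2 + 44y3 + 30y4 + 61y5

Subject to:
  y1 + y2 + y3 + 5y4 + 5y5 ≥ 6
  5y1 + 5y2 + 4y3 + y4 + 3y5 ≥ 5
  y1, y2, y3, y4, y5 ≥ 0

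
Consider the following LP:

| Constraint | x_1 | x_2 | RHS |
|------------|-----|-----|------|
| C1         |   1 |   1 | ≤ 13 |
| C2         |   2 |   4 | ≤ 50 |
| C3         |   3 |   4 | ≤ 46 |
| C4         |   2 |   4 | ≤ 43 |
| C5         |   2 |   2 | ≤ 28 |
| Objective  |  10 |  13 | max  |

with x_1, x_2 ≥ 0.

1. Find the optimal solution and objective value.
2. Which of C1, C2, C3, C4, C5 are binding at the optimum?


1. x_1 = 6, x_2 = 7, z = 151
2. C1, C3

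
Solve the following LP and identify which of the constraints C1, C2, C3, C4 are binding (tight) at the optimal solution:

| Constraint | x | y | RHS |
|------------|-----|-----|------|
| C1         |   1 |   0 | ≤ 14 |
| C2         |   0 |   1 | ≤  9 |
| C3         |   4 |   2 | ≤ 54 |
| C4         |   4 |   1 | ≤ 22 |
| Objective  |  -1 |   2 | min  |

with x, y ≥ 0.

At x = 5.5, y = 0, compute slack b - a·x for each constraint:
  C1: 14 − 5.5 = 8.5  (slack)
  C2: 9 − 0 = 9  (slack)
  C3: 54 − 22 = 32  (slack)
  C4: 22 − 22 = 0  (binding)

Optimal: x = 5.5, y = 0
Binding: C4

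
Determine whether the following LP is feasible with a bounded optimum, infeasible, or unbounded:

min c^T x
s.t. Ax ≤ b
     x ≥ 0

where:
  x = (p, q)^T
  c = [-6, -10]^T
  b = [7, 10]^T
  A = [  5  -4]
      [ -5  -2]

Unbounded (objective can decrease without bound)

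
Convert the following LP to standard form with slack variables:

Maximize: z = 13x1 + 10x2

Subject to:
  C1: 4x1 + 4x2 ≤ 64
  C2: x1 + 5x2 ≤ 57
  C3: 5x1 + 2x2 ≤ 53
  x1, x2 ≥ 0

max z = 13x1 + 10x2

s.t.
  4x1 + 4x2 + s1 = 64
  x1 + 5x2 + s2 = 57
  5x1 + 2x2 + s3 = 53
  x1, x2, s1, s2, s3 ≥ 0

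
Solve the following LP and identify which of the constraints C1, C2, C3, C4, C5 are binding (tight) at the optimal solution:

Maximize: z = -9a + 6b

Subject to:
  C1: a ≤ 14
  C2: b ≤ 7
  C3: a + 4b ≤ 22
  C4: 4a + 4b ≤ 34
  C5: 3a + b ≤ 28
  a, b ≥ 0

At a = 0, b = 5.5, compute slack b - a·x for each constraint:
  C1: 14 − 0 = 14  (slack)
  C2: 7 − 5.5 = 1.5  (slack)
  C3: 22 − 22 = 0  (binding)
  C4: 34 − 22 = 12  (slack)
  C5: 28 − 5.5 = 22.5  (slack)

Optimal: a = 0, b = 5.5
Binding: C3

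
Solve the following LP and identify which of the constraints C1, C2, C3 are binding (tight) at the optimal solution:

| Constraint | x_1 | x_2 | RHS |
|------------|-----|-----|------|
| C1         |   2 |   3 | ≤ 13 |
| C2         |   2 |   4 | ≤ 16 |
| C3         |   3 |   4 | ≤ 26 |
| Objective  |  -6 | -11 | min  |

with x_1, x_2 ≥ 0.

At x_1 = 2, x_2 = 3, compute slack b - a·x for each constraint:
  C1: 13 − 13 = 0  (binding)
  C2: 16 − 16 = 0  (binding)
  C3: 26 − 18 = 8  (slack)

Optimal: x_1 = 2, x_2 = 3
Binding: C1, C2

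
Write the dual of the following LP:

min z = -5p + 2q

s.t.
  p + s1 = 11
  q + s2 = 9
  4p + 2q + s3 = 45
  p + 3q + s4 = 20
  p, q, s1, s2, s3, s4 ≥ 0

Primal min cᵀx s.t. Ax ≤ b, x ≥ 0  →  Dual max −bᵀy s.t. Aᵀy ≥ −c, y ≥ 0.

Maximize: z = -11y1 - 9y2 - 45y3 - 20y4

Subject to:
  y1 + 4y3 + y4 ≥ 5
  y2 + 2y3 + 3y4 ≥ -2
  y1, y2, y3, y4 ≥ 0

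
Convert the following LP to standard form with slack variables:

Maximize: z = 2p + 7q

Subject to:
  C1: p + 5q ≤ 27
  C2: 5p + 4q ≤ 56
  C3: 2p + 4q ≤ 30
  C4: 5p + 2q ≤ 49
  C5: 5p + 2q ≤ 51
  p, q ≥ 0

max z = 2p + 7q

s.t.
  p + 5q + s1 = 27
  5p + 4q + s2 = 56
  2p + 4q + s3 = 30
  5p + 2q + s4 = 49
  5p + 2q + s5 = 51
  p, q, s1, s2, s3, s4, s5 ≥ 0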